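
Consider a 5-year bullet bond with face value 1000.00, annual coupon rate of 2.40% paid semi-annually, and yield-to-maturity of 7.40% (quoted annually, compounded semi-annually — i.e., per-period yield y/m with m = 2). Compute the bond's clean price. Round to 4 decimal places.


Answer: Price = 794.1651

Derivation:
Coupon per period c = face * coupon_rate / m = 12.000000
Periods per year m = 2; per-period yield y/m = 0.037000
Number of cashflows N = 10
Cashflows (t years, CF_t, discount factor 1/(1+y/m)^(m*t), PV):
  t = 0.5000: CF_t = 12.000000, DF = 0.964320, PV = 11.571842
  t = 1.0000: CF_t = 12.000000, DF = 0.929913, PV = 11.158960
  t = 1.5000: CF_t = 12.000000, DF = 0.896734, PV = 10.760810
  t = 2.0000: CF_t = 12.000000, DF = 0.864739, PV = 10.376866
  t = 2.5000: CF_t = 12.000000, DF = 0.833885, PV = 10.006621
  t = 3.0000: CF_t = 12.000000, DF = 0.804132, PV = 9.649587
  t = 3.5000: CF_t = 12.000000, DF = 0.775441, PV = 9.305291
  t = 4.0000: CF_t = 12.000000, DF = 0.747773, PV = 8.973279
  t = 4.5000: CF_t = 12.000000, DF = 0.721093, PV = 8.653114
  t = 5.0000: CF_t = 1012.000000, DF = 0.695364, PV = 703.708746
Price P = sum_t PV_t = 794.165117


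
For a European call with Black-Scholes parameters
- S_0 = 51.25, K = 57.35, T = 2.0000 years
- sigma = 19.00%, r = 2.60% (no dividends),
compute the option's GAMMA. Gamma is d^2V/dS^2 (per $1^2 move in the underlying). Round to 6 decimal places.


Answer: Gamma = 0.028851

Derivation:
d1 = -0.0906482072; d2 = -0.3593487840
phi(d1) = 0.3973065691; exp(-qT) = 1.0000000000; exp(-rT) = 0.9493288668
Gamma = exp(-qT) * phi(d1) / (S * sigma * sqrt(T)) = 1.0000000000 * 0.3973065691 / (51.2500 * 0.1900 * 1.4142135624) = 0.028851


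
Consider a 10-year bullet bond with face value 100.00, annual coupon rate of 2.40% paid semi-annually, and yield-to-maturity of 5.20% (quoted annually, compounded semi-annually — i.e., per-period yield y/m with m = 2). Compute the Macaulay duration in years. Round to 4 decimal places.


Answer: Macaulay duration = 8.7765 years

Derivation:
Coupon per period c = face * coupon_rate / m = 1.200000
Periods per year m = 2; per-period yield y/m = 0.026000
Number of cashflows N = 20
Cashflows (t years, CF_t, discount factor 1/(1+y/m)^(m*t), PV):
  t = 0.5000: CF_t = 1.200000, DF = 0.974659, PV = 1.169591
  t = 1.0000: CF_t = 1.200000, DF = 0.949960, PV = 1.139952
  t = 1.5000: CF_t = 1.200000, DF = 0.925887, PV = 1.111064
  t = 2.0000: CF_t = 1.200000, DF = 0.902424, PV = 1.082909
  t = 2.5000: CF_t = 1.200000, DF = 0.879555, PV = 1.055466
  t = 3.0000: CF_t = 1.200000, DF = 0.857266, PV = 1.028720
  t = 3.5000: CF_t = 1.200000, DF = 0.835542, PV = 1.002651
  t = 4.0000: CF_t = 1.200000, DF = 0.814369, PV = 0.977243
  t = 4.5000: CF_t = 1.200000, DF = 0.793732, PV = 0.952478
  t = 5.0000: CF_t = 1.200000, DF = 0.773618, PV = 0.928341
  t = 5.5000: CF_t = 1.200000, DF = 0.754013, PV = 0.904816
  t = 6.0000: CF_t = 1.200000, DF = 0.734906, PV = 0.881887
  t = 6.5000: CF_t = 1.200000, DF = 0.716282, PV = 0.859539
  t = 7.0000: CF_t = 1.200000, DF = 0.698131, PV = 0.837757
  t = 7.5000: CF_t = 1.200000, DF = 0.680440, PV = 0.816528
  t = 8.0000: CF_t = 1.200000, DF = 0.663197, PV = 0.795836
  t = 8.5000: CF_t = 1.200000, DF = 0.646390, PV = 0.775668
  t = 9.0000: CF_t = 1.200000, DF = 0.630010, PV = 0.756012
  t = 9.5000: CF_t = 1.200000, DF = 0.614045, PV = 0.736854
  t = 10.0000: CF_t = 101.200000, DF = 0.598484, PV = 60.566614
Price P = sum_t PV_t = 78.379926
Macaulay numerator sum_t t * PV_t:
  t * PV_t at t = 0.5000: 0.584795
  t * PV_t at t = 1.0000: 1.139952
  t * PV_t at t = 1.5000: 1.666596
  t * PV_t at t = 2.0000: 2.165817
  t * PV_t at t = 2.5000: 2.638666
  t * PV_t at t = 3.0000: 3.086159
  t * PV_t at t = 3.5000: 3.509278
  t * PV_t at t = 4.0000: 3.908970
  t * PV_t at t = 4.5000: 4.286151
  t * PV_t at t = 5.0000: 4.641706
  t * PV_t at t = 5.5000: 4.976488
  t * PV_t at t = 6.0000: 5.291322
  t * PV_t at t = 6.5000: 5.587003
  t * PV_t at t = 7.0000: 5.864301
  t * PV_t at t = 7.5000: 6.123957
  t * PV_t at t = 8.0000: 6.366686
  t * PV_t at t = 8.5000: 6.593182
  t * PV_t at t = 9.0000: 6.804109
  t * PV_t at t = 9.5000: 7.000112
  t * PV_t at t = 10.0000: 605.666143
Macaulay duration D = (sum_t t * PV_t) / P = 687.901394 / 78.379926 = 8.776500


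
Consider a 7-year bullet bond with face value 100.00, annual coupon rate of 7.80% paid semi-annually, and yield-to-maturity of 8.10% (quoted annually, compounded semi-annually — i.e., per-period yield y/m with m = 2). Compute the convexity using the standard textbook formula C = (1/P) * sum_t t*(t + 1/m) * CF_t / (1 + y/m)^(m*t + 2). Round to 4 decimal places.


Coupon per period c = face * coupon_rate / m = 3.900000
Periods per year m = 2; per-period yield y/m = 0.040500
Number of cashflows N = 14
Cashflows (t years, CF_t, discount factor 1/(1+y/m)^(m*t), PV):
  t = 0.5000: CF_t = 3.900000, DF = 0.961076, PV = 3.748198
  t = 1.0000: CF_t = 3.900000, DF = 0.923668, PV = 3.602305
  t = 1.5000: CF_t = 3.900000, DF = 0.887715, PV = 3.462090
  t = 2.0000: CF_t = 3.900000, DF = 0.853162, PV = 3.327333
  t = 2.5000: CF_t = 3.900000, DF = 0.819954, PV = 3.197821
  t = 3.0000: CF_t = 3.900000, DF = 0.788039, PV = 3.073351
  t = 3.5000: CF_t = 3.900000, DF = 0.757365, PV = 2.953725
  t = 4.0000: CF_t = 3.900000, DF = 0.727886, PV = 2.838755
  t = 4.5000: CF_t = 3.900000, DF = 0.699554, PV = 2.728261
  t = 5.0000: CF_t = 3.900000, DF = 0.672325, PV = 2.622067
  t = 5.5000: CF_t = 3.900000, DF = 0.646156, PV = 2.520007
  t = 6.0000: CF_t = 3.900000, DF = 0.621005, PV = 2.421919
  t = 6.5000: CF_t = 3.900000, DF = 0.596833, PV = 2.327649
  t = 7.0000: CF_t = 103.900000, DF = 0.573602, PV = 59.597270
Price P = sum_t PV_t = 98.420749
Convexity numerator sum_t t*(t + 1/m) * CF_t / (1+y/m)^(m*t + 2):
  t = 0.5000: term = 1.731045
  t = 1.0000: term = 4.991000
  t = 1.5000: term = 9.593464
  t = 2.0000: term = 15.366753
  t = 2.5000: term = 22.152935
  t = 3.0000: term = 29.806929
  t = 3.5000: term = 38.195648
  t = 4.0000: term = 47.197203
  t = 4.5000: term = 56.700148
  t = 5.0000: term = 66.602769
  t = 5.5000: term = 76.812420
  t = 6.0000: term = 87.244896
  t = 6.5000: term = 97.823846
  t = 7.0000: term = 2890.024325
Convexity = (1/P) * sum = 3444.243382 / 98.420749 = 34.995094

Answer: Convexity = 34.9951


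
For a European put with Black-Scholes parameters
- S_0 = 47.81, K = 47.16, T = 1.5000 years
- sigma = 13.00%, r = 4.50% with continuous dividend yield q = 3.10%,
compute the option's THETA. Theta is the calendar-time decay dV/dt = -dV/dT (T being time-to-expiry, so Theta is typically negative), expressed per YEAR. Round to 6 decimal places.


Answer: Theta = -0.583613

Derivation:
d1 = 0.2974795189; d2 = 0.1382626856
phi(d1) = 0.3816750964; exp(-qT) = 0.9545645606; exp(-rT) = 0.9347277206
Theta = -S*exp(-qT)*phi(d1)*sigma/(2*sqrt(T)) + r*K*exp(-rT)*N(-d2) - q*S*exp(-qT)*N(-d1)
N(-d1) = 0.3830502211; N(-d2) = 0.4450164074; sqrt(T) = 1.2247448714
Term 1 = -47.8100 * 0.9545645606 * 0.3816750964 * 0.1300 / (2 * 1.2247448714) = -0.9244546289
Term 2 = 0.0450 * 47.1600 * 0.9347277206 * 0.4450164074 = 0.8827697771
Term 3 = -0.0310 * 47.8100 * 0.9545645606 * 0.3830502211 = -0.5419278391
Theta = -0.9244546289 + (0.8827697771) + (-0.5419278391) = -0.583613


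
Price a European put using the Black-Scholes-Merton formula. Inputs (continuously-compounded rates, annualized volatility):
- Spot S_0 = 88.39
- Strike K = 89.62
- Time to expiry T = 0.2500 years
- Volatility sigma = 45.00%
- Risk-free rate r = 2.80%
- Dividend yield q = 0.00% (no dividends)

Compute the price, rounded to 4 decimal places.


Answer: Price = 8.2505

Derivation:
d1 = (ln(S/K) + (r - q + 0.5*sigma^2) * T) / (sigma * sqrt(T)) = 0.08219036
d2 = d1 - sigma * sqrt(T) = -0.14280964
exp(-rT) = 0.99302444; exp(-qT) = 1.00000000
P = K * exp(-rT) * N(-d2) - S_0 * exp(-qT) * N(-d1)
N(-d1) = 0.46724767; N(-d2) = 0.55677974
P = 89.6200 * 0.99302444 * 0.55677974 - 88.3900 * 1.00000000 * 0.46724767 = 8.2505


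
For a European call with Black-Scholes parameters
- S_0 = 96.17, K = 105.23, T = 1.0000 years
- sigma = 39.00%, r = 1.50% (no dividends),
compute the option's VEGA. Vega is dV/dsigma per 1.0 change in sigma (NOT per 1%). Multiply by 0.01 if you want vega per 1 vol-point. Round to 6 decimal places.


Answer: Vega = 38.366148

Derivation:
d1 = 0.0026128922; d2 = -0.3873871078
phi(d1) = 0.3989409186; exp(-qT) = 1.0000000000; exp(-rT) = 0.9851119396
Vega = S * exp(-qT) * phi(d1) * sqrt(T) = 96.1700 * 1.0000000000 * 0.3989409186 * 1.0000000000 = 38.366148


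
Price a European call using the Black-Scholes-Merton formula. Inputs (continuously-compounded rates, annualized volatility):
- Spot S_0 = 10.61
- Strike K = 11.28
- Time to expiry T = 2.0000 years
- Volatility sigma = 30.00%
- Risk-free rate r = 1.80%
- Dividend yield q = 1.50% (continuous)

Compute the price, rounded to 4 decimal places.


Answer: Price = 1.5013

Derivation:
d1 = (ln(S/K) + (r - q + 0.5*sigma^2) * T) / (sigma * sqrt(T)) = 0.08194356
d2 = d1 - sigma * sqrt(T) = -0.34232051
exp(-rT) = 0.96464029; exp(-qT) = 0.97044553
C = S_0 * exp(-qT) * N(d1) - K * exp(-rT) * N(d2)
N(d1) = 0.53265420; N(d2) = 0.36605485
C = 10.6100 * 0.97044553 * 0.53265420 - 11.2800 * 0.96464029 * 0.36605485 = 1.5013


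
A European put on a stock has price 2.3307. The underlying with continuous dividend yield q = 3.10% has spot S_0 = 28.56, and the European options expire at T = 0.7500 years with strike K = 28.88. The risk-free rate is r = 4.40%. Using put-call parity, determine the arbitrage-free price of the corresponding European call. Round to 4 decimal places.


Answer: Call price = 2.2918

Derivation:
Put-call parity: C - P = S_0 * exp(-qT) - K * exp(-rT).
S_0 * exp(-qT) = 28.5600 * 0.97701820 = 27.90363975
K * exp(-rT) = 28.8800 * 0.96753856 = 27.94251360
C = P + S*exp(-qT) - K*exp(-rT)
C = 2.3307 + 27.90363975 - 27.94251360 = 2.2918


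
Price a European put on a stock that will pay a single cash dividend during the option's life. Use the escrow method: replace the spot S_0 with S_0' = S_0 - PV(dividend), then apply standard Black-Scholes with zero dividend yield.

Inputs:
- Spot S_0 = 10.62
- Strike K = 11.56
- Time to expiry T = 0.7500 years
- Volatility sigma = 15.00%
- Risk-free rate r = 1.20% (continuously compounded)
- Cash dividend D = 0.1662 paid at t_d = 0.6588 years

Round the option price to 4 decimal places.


PV(D) = D * exp(-r * t_d) = 0.1662 * 0.99212557 = 0.16489127
S_0' = S_0 - PV(D) = 10.6200 - 0.16489127 = 10.45510873
d1 = (ln(S_0'/K) + (r + sigma^2/2)*T) / (sigma*sqrt(T)) = -0.63910851
d2 = d1 - sigma*sqrt(T) = -0.76901232
exp(-rT) = 0.99104038
N(-d1) = 0.73862383; N(-d2) = 0.77905700
P = K * exp(-rT) * N(-d2) - S_0' * N(-d1) = 11.5600 * 0.99104038 * 0.77905700 - 10.45510873 * 0.73862383 = 1.2028

Answer: Price = 1.2028


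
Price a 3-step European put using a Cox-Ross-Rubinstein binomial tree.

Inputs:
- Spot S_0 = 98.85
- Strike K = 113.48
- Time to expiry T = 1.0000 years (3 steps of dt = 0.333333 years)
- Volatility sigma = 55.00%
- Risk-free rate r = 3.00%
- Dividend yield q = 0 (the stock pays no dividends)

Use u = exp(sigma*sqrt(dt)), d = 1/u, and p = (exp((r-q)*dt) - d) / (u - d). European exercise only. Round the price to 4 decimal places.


dt = T/N = 0.333333
u = exp(sigma*sqrt(dt)) = 1.373748; d = 1/u = 0.727936
p = (exp((r-q)*dt) - d) / (u - d) = 0.436837
Discount per step: exp(-r*dt) = 0.990050
Stock lattice S(k, i) with i counting down-moves:
  k=0: S(0,0) = 98.8500
  k=1: S(1,0) = 135.7950; S(1,1) = 71.9564
  k=2: S(2,0) = 186.5480; S(2,1) = 98.8500; S(2,2) = 52.3797
  k=3: S(3,0) = 256.2700; S(3,1) = 135.7950; S(3,2) = 71.9564; S(3,3) = 38.1290
Terminal payoffs V(N, i) = max(K - S_T, 0):
  V(3,0) = 0.000000; V(3,1) = 0.000000; V(3,2) = 41.523562; V(3,3) = 75.350983
Backward induction: V(k, i) = exp(-r*dt) * [p * V(k+1, i) + (1-p) * V(k+1, i+1)].
  V(2,0) = exp(-r*dt) * [p*0.000000 + (1-p)*0.000000] = 0.000000
  V(2,1) = exp(-r*dt) * [p*0.000000 + (1-p)*41.523562] = 23.151862
  V(2,2) = exp(-r*dt) * [p*41.523562 + (1-p)*75.350983] = 59.971200
  V(1,0) = exp(-r*dt) * [p*0.000000 + (1-p)*23.151862] = 12.908544
  V(1,1) = exp(-r*dt) * [p*23.151862 + (1-p)*59.971200] = 43.450474
  V(0,0) = exp(-r*dt) * [p*12.908544 + (1-p)*43.450474] = 29.809049

Answer: Price = V(0,0) = 29.8090


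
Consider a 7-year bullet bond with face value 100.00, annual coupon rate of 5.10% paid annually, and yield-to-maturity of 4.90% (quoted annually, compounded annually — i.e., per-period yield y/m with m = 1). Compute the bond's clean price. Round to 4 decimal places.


Answer: Price = 101.1615

Derivation:
Coupon per period c = face * coupon_rate / m = 5.100000
Periods per year m = 1; per-period yield y/m = 0.049000
Number of cashflows N = 7
Cashflows (t years, CF_t, discount factor 1/(1+y/m)^(m*t), PV):
  t = 1.0000: CF_t = 5.100000, DF = 0.953289, PV = 4.861773
  t = 2.0000: CF_t = 5.100000, DF = 0.908760, PV = 4.634674
  t = 3.0000: CF_t = 5.100000, DF = 0.866310, PV = 4.418183
  t = 4.0000: CF_t = 5.100000, DF = 0.825844, PV = 4.211805
  t = 5.0000: CF_t = 5.100000, DF = 0.787268, PV = 4.015066
  t = 6.0000: CF_t = 5.100000, DF = 0.750494, PV = 3.827518
  t = 7.0000: CF_t = 105.100000, DF = 0.715437, PV = 75.192461
Price P = sum_t PV_t = 101.161480


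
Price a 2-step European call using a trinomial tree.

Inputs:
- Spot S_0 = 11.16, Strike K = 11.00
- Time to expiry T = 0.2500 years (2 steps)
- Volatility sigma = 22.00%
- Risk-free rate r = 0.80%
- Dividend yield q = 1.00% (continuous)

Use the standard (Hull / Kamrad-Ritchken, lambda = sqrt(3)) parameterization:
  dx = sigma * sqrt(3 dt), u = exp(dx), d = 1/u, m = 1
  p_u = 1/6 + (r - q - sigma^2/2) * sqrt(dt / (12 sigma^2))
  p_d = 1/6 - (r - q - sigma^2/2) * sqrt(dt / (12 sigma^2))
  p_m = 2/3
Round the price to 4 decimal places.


dt = T/N = 0.125000; dx = sigma*sqrt(3*dt) = 0.134722
u = exp(dx) = 1.144219; d = 1/u = 0.873959
p_u = 0.154512, p_m = 0.666667, p_d = 0.178821
Discount per step: exp(-r*dt) = 0.999000
Stock lattice S(k, j) with j the centered position index:
  k=0: S(0,+0) = 11.1600
  k=1: S(1,-1) = 9.7534; S(1,+0) = 11.1600; S(1,+1) = 12.7695
  k=2: S(2,-2) = 8.5241; S(2,-1) = 9.7534; S(2,+0) = 11.1600; S(2,+1) = 12.7695; S(2,+2) = 14.6111
Terminal payoffs V(N, j) = max(S_T - K, 0):
  V(2,-2) = 0.000000; V(2,-1) = 0.000000; V(2,+0) = 0.160000; V(2,+1) = 1.769479; V(2,+2) = 3.611075
Backward induction: V(k, j) = exp(-r*dt) * [p_u * V(k+1, j+1) + p_m * V(k+1, j) + p_d * V(k+1, j-1)]
  V(1,-1) = exp(-r*dt) * [p_u*0.160000 + p_m*0.000000 + p_d*0.000000] = 0.024697
  V(1,+0) = exp(-r*dt) * [p_u*1.769479 + p_m*0.160000 + p_d*0.000000] = 0.379693
  V(1,+1) = exp(-r*dt) * [p_u*3.611075 + p_m*1.769479 + p_d*0.160000] = 1.764453
  V(0,+0) = exp(-r*dt) * [p_u*1.764453 + p_m*0.379693 + p_d*0.024697] = 0.529644

Answer: Price = V(0,0) = 0.5296


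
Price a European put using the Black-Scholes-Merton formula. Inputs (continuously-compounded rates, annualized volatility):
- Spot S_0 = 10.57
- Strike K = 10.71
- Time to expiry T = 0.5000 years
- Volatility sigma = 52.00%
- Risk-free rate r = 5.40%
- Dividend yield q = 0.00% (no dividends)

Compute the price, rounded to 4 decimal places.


Answer: Price = 1.4596

Derivation:
d1 = (ln(S/K) + (r - q + 0.5*sigma^2) * T) / (sigma * sqrt(T)) = 0.22149281
d2 = d1 - sigma * sqrt(T) = -0.14620272
exp(-rT) = 0.97336124; exp(-qT) = 1.00000000
P = K * exp(-rT) * N(-d2) - S_0 * exp(-qT) * N(-d1)
N(-d1) = 0.41235437; N(-d2) = 0.55811932
P = 10.7100 * 0.97336124 * 0.55811932 - 10.5700 * 1.00000000 * 0.41235437 = 1.4596


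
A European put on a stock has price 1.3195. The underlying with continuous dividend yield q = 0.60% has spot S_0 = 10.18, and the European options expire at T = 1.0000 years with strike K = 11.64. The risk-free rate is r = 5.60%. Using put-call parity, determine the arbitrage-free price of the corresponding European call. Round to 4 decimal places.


Put-call parity: C - P = S_0 * exp(-qT) - K * exp(-rT).
S_0 * exp(-qT) = 10.1800 * 0.99401796 = 10.11910287
K * exp(-rT) = 11.6400 * 0.94553914 = 11.00607554
C = P + S*exp(-qT) - K*exp(-rT)
C = 1.3195 + 10.11910287 - 11.00607554 = 0.4325

Answer: Call price = 0.4325


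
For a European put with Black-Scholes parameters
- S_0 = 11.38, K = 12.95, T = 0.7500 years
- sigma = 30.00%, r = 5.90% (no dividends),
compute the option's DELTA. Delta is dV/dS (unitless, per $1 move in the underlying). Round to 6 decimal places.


d1 = -0.1972165375; d2 = -0.4570241586
phi(d1) = 0.3912589294; exp(-qT) = 1.0000000000; exp(-rT) = 0.9567147489
N(-d1) = 0.5781709551
Delta = -exp(-qT) * N(-d1) = -1.0000000000 * 0.5781709551 = -0.578171

Answer: Delta = -0.578171


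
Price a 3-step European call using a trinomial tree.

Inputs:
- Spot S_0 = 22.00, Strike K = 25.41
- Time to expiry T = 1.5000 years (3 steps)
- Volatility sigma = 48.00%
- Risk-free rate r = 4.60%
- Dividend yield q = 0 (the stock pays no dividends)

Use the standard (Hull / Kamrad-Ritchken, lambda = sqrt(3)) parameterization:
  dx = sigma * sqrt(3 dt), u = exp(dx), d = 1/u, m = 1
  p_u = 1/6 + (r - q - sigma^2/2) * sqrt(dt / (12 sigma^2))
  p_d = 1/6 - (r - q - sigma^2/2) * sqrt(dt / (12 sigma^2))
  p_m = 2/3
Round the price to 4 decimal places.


Answer: Price = V(0,0) = 4.4323

Derivation:
dt = T/N = 0.500000; dx = sigma*sqrt(3*dt) = 0.587878
u = exp(dx) = 1.800164; d = 1/u = 0.555505
p_u = 0.137239, p_m = 0.666667, p_d = 0.196095
Discount per step: exp(-r*dt) = 0.977262
Stock lattice S(k, j) with j the centered position index:
  k=0: S(0,+0) = 22.0000
  k=1: S(1,-1) = 12.2211; S(1,+0) = 22.0000; S(1,+1) = 39.6036
  k=2: S(2,-2) = 6.7889; S(2,-1) = 12.2211; S(2,+0) = 22.0000; S(2,+1) = 39.6036; S(2,+2) = 71.2930
  k=3: S(3,-3) = 3.7713; S(3,-2) = 6.7889; S(3,-1) = 12.2211; S(3,+0) = 22.0000; S(3,+1) = 39.6036; S(3,+2) = 71.2930; S(3,+3) = 128.3390
Terminal payoffs V(N, j) = max(S_T - K, 0):
  V(3,-3) = 0.000000; V(3,-2) = 0.000000; V(3,-1) = 0.000000; V(3,+0) = 0.000000; V(3,+1) = 14.193599; V(3,+2) = 45.882956; V(3,+3) = 102.928983
Backward induction: V(k, j) = exp(-r*dt) * [p_u * V(k+1, j+1) + p_m * V(k+1, j) + p_d * V(k+1, j-1)]
  V(2,-2) = exp(-r*dt) * [p_u*0.000000 + p_m*0.000000 + p_d*0.000000] = 0.000000
  V(2,-1) = exp(-r*dt) * [p_u*0.000000 + p_m*0.000000 + p_d*0.000000] = 0.000000
  V(2,+0) = exp(-r*dt) * [p_u*14.193599 + p_m*0.000000 + p_d*0.000000] = 1.903621
  V(2,+1) = exp(-r*dt) * [p_u*45.882956 + p_m*14.193599 + p_d*0.000000] = 15.400992
  V(2,+2) = exp(-r*dt) * [p_u*102.928983 + p_m*45.882956 + p_d*14.193599] = 46.417791
  V(1,-1) = exp(-r*dt) * [p_u*1.903621 + p_m*0.000000 + p_d*0.000000] = 0.255310
  V(1,+0) = exp(-r*dt) * [p_u*15.400992 + p_m*1.903621 + p_d*0.000000] = 3.305780
  V(1,+1) = exp(-r*dt) * [p_u*46.417791 + p_m*15.400992 + p_d*1.903621] = 16.624152
  V(0,+0) = exp(-r*dt) * [p_u*16.624152 + p_m*3.305780 + p_d*0.255310] = 4.432273


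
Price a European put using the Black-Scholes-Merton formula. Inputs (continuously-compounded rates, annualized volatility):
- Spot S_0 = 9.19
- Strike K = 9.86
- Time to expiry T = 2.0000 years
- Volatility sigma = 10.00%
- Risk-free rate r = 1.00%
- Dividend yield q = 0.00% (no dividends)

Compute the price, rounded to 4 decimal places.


d1 = (ln(S/K) + (r - q + 0.5*sigma^2) * T) / (sigma * sqrt(T)) = -0.28546065
d2 = d1 - sigma * sqrt(T) = -0.42688201
exp(-rT) = 0.98019867; exp(-qT) = 1.00000000
P = K * exp(-rT) * N(-d2) - S_0 * exp(-qT) * N(-d1)
N(-d1) = 0.61235438; N(-d2) = 0.66526736
P = 9.8600 * 0.98019867 * 0.66526736 - 9.1900 * 1.00000000 * 0.61235438 = 0.8021

Answer: Price = 0.8021


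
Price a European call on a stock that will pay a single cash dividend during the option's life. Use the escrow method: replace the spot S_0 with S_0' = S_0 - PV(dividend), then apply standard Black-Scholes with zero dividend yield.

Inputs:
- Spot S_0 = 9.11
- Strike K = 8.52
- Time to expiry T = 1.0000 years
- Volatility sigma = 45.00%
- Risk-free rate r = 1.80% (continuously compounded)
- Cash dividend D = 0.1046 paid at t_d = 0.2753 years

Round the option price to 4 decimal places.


Answer: Price = 1.8856

Derivation:
PV(D) = D * exp(-r * t_d) = 0.1046 * 0.99505686 = 0.10408295
S_0' = S_0 - PV(D) = 9.1100 - 0.10408295 = 9.00591705
d1 = (ln(S_0'/K) + (r + sigma^2/2)*T) / (sigma*sqrt(T)) = 0.38825660
d2 = d1 - sigma*sqrt(T) = -0.06174340
exp(-rT) = 0.98216103
N(d1) = 0.65108693; N(d2) = 0.47538359
C = S_0' * N(d1) - K * exp(-rT) * N(d2) = 9.00591705 * 0.65108693 - 8.5200 * 0.98216103 * 0.47538359 = 1.8856


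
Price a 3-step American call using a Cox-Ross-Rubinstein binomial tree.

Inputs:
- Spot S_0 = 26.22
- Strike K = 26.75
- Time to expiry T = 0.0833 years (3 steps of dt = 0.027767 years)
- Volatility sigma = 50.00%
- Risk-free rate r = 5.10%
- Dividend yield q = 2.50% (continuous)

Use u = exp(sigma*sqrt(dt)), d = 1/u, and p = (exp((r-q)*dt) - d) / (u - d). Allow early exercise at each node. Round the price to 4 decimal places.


Answer: Price = V(0,0) = 1.4090

Derivation:
dt = T/N = 0.027767
u = exp(sigma*sqrt(dt)) = 1.086886; d = 1/u = 0.920060
p = (exp((r-q)*dt) - d) / (u - d) = 0.483512
Discount per step: exp(-r*dt) = 0.998585
Stock lattice S(k, i) with i counting down-moves:
  k=0: S(0,0) = 26.2200
  k=1: S(1,0) = 28.4981; S(1,1) = 24.1240
  k=2: S(2,0) = 30.9742; S(2,1) = 26.2200; S(2,2) = 22.1955
  k=3: S(3,0) = 33.6655; S(3,1) = 28.4981; S(3,2) = 24.1240; S(3,3) = 20.4212
Terminal payoffs V(N, i) = max(S_T - K, 0):
  V(3,0) = 6.915463; V(3,1) = 1.748149; V(3,2) = 0.000000; V(3,3) = 0.000000
Backward induction: V(k, i) = exp(-r*dt) * [p * V(k+1, i) + (1-p) * V(k+1, i+1)]; then take max(V_cont, immediate exercise) for American.
  V(2,0) = exp(-r*dt) * [p*6.915463 + (1-p)*1.748149] = 4.240597; exercise = 4.224237; V(2,0) = max -> 4.240597
  V(2,1) = exp(-r*dt) * [p*1.748149 + (1-p)*0.000000] = 0.844055; exercise = 0.000000; V(2,1) = max -> 0.844055
  V(2,2) = exp(-r*dt) * [p*0.000000 + (1-p)*0.000000] = 0.000000; exercise = 0.000000; V(2,2) = max -> 0.000000
  V(1,0) = exp(-r*dt) * [p*4.240597 + (1-p)*0.844055] = 2.482805; exercise = 1.748149; V(1,0) = max -> 2.482805
  V(1,1) = exp(-r*dt) * [p*0.844055 + (1-p)*0.000000] = 0.407533; exercise = 0.000000; V(1,1) = max -> 0.407533
  V(0,0) = exp(-r*dt) * [p*2.482805 + (1-p)*0.407533] = 1.408955; exercise = 0.000000; V(0,0) = max -> 1.408955


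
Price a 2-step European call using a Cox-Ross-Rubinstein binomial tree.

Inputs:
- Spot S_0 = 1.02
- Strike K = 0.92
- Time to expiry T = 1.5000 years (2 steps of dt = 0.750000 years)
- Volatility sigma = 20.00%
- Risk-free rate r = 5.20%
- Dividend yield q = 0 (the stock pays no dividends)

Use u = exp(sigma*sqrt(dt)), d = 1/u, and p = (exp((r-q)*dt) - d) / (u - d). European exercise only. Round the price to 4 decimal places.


Answer: Price = V(0,0) = 0.2028

Derivation:
dt = T/N = 0.750000
u = exp(sigma*sqrt(dt)) = 1.189110; d = 1/u = 0.840965
p = (exp((r-q)*dt) - d) / (u - d) = 0.571042
Discount per step: exp(-r*dt) = 0.961751
Stock lattice S(k, i) with i counting down-moves:
  k=0: S(0,0) = 1.0200
  k=1: S(1,0) = 1.2129; S(1,1) = 0.8578
  k=2: S(2,0) = 1.4423; S(2,1) = 1.0200; S(2,2) = 0.7214
Terminal payoffs V(N, i) = max(S_T - K, 0):
  V(2,0) = 0.522262; V(2,1) = 0.100000; V(2,2) = 0.000000
Backward induction: V(k, i) = exp(-r*dt) * [p * V(k+1, i) + (1-p) * V(k+1, i+1)].
  V(1,0) = exp(-r*dt) * [p*0.522262 + (1-p)*0.100000] = 0.328081
  V(1,1) = exp(-r*dt) * [p*0.100000 + (1-p)*0.000000] = 0.054920
  V(0,0) = exp(-r*dt) * [p*0.328081 + (1-p)*0.054920] = 0.202840


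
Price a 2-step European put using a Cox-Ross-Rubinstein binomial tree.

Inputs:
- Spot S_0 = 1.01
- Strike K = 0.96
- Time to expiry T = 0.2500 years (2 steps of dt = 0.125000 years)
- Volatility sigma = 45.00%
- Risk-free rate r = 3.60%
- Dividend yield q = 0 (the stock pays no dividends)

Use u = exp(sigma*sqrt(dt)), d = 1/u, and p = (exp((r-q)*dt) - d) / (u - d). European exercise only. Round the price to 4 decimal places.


dt = T/N = 0.125000
u = exp(sigma*sqrt(dt)) = 1.172454; d = 1/u = 0.852912
p = (exp((r-q)*dt) - d) / (u - d) = 0.474423
Discount per step: exp(-r*dt) = 0.995510
Stock lattice S(k, i) with i counting down-moves:
  k=0: S(0,0) = 1.0100
  k=1: S(1,0) = 1.1842; S(1,1) = 0.8614
  k=2: S(2,0) = 1.3884; S(2,1) = 1.0100; S(2,2) = 0.7347
Terminal payoffs V(N, i) = max(K - S_T, 0):
  V(2,0) = 0.000000; V(2,1) = 0.000000; V(2,2) = 0.225267
Backward induction: V(k, i) = exp(-r*dt) * [p * V(k+1, i) + (1-p) * V(k+1, i+1)].
  V(1,0) = exp(-r*dt) * [p*0.000000 + (1-p)*0.000000] = 0.000000
  V(1,1) = exp(-r*dt) * [p*0.000000 + (1-p)*0.225267] = 0.117863
  V(0,0) = exp(-r*dt) * [p*0.000000 + (1-p)*0.117863] = 0.061668

Answer: Price = V(0,0) = 0.0617


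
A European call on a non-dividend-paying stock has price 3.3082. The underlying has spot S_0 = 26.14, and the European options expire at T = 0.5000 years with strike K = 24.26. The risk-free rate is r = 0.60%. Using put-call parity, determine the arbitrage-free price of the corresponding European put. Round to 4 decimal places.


Put-call parity: C - P = S_0 * exp(-qT) - K * exp(-rT).
S_0 * exp(-qT) = 26.1400 * 1.00000000 = 26.14000000
K * exp(-rT) = 24.2600 * 0.99700450 = 24.18732906
P = C - S*exp(-qT) + K*exp(-rT)
P = 3.3082 - 26.14000000 + 24.18732906 = 1.3555

Answer: Put price = 1.3555


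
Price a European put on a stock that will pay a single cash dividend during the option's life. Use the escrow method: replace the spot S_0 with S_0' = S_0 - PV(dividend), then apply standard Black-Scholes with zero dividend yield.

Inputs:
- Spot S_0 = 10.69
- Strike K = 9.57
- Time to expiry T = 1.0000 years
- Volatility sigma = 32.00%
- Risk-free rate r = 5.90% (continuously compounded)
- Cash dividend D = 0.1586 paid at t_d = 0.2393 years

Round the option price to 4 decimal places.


Answer: Price = 0.6283

Derivation:
PV(D) = D * exp(-r * t_d) = 0.1586 * 0.98598050 = 0.15637651
S_0' = S_0 - PV(D) = 10.6900 - 0.15637651 = 10.53362349
d1 = (ln(S_0'/K) + (r + sigma^2/2)*T) / (sigma*sqrt(T)) = 0.64418492
d2 = d1 - sigma*sqrt(T) = 0.32418492
exp(-rT) = 0.94270677
N(-d1) = 0.25972777; N(-d2) = 0.37289902
P = K * exp(-rT) * N(-d2) - S_0' * N(-d1) = 9.5700 * 0.94270677 * 0.37289902 - 10.53362349 * 0.25972777 = 0.6283


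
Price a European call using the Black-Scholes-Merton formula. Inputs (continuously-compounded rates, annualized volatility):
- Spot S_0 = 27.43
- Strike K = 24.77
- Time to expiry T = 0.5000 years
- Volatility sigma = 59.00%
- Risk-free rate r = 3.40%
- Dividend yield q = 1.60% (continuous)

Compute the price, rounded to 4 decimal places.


Answer: Price = 5.8372

Derivation:
d1 = (ln(S/K) + (r - q + 0.5*sigma^2) * T) / (sigma * sqrt(T)) = 0.47467014
d2 = d1 - sigma * sqrt(T) = 0.05747714
exp(-rT) = 0.98314368; exp(-qT) = 0.99203191
C = S_0 * exp(-qT) * N(d1) - K * exp(-rT) * N(d2)
N(d1) = 0.68248895; N(d2) = 0.52291744
C = 27.4300 * 0.99203191 * 0.68248895 - 24.7700 * 0.98314368 * 0.52291744 = 5.8372


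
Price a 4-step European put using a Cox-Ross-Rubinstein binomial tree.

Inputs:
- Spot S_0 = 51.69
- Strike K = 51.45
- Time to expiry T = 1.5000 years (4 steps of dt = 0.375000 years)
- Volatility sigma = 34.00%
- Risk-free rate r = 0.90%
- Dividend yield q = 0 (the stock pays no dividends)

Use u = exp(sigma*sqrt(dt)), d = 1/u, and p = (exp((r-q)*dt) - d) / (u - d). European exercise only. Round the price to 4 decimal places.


dt = T/N = 0.375000
u = exp(sigma*sqrt(dt)) = 1.231468; d = 1/u = 0.812039
p = (exp((r-q)*dt) - d) / (u - d) = 0.456196
Discount per step: exp(-r*dt) = 0.996631
Stock lattice S(k, i) with i counting down-moves:
  k=0: S(0,0) = 51.6900
  k=1: S(1,0) = 63.6546; S(1,1) = 41.9743
  k=2: S(2,0) = 78.3885; S(2,1) = 51.6900; S(2,2) = 34.0848
  k=3: S(3,0) = 96.5329; S(3,1) = 63.6546; S(3,2) = 41.9743; S(3,3) = 27.6782
  k=4: S(4,0) = 118.8772; S(4,1) = 78.3885; S(4,2) = 51.6900; S(4,3) = 34.0848; S(4,4) = 22.4758
Terminal payoffs V(N, i) = max(K - S_T, 0):
  V(4,0) = 0.000000; V(4,1) = 0.000000; V(4,2) = 0.000000; V(4,3) = 17.365215; V(4,4) = 28.974230
Backward induction: V(k, i) = exp(-r*dt) * [p * V(k+1, i) + (1-p) * V(k+1, i+1)].
  V(3,0) = exp(-r*dt) * [p*0.000000 + (1-p)*0.000000] = 0.000000
  V(3,1) = exp(-r*dt) * [p*0.000000 + (1-p)*0.000000] = 0.000000
  V(3,2) = exp(-r*dt) * [p*0.000000 + (1-p)*17.365215] = 9.411459
  V(3,3) = exp(-r*dt) * [p*17.365215 + (1-p)*28.974230] = 23.598467
  V(2,0) = exp(-r*dt) * [p*0.000000 + (1-p)*0.000000] = 0.000000
  V(2,1) = exp(-r*dt) * [p*0.000000 + (1-p)*9.411459] = 5.100747
  V(2,2) = exp(-r*dt) * [p*9.411459 + (1-p)*23.598467] = 17.068709
  V(1,0) = exp(-r*dt) * [p*0.000000 + (1-p)*5.100747] = 2.764462
  V(1,1) = exp(-r*dt) * [p*5.100747 + (1-p)*17.068709] = 11.569860
  V(0,0) = exp(-r*dt) * [p*2.764462 + (1-p)*11.569860] = 7.527426

Answer: Price = V(0,0) = 7.5274


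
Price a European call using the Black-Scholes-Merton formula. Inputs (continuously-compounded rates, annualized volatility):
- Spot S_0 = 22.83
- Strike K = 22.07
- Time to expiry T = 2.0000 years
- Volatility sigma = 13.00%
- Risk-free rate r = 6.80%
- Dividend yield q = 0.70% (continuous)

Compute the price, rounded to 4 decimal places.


Answer: Price = 3.6706

Derivation:
d1 = (ln(S/K) + (r - q + 0.5*sigma^2) * T) / (sigma * sqrt(T)) = 0.93967007
d2 = d1 - sigma * sqrt(T) = 0.75582231
exp(-rT) = 0.87284263; exp(-qT) = 0.98609754
C = S_0 * exp(-qT) * N(d1) - K * exp(-rT) * N(d2)
N(d1) = 0.82630659; N(d2) = 0.77512213
C = 22.8300 * 0.98609754 * 0.82630659 - 22.0700 * 0.87284263 * 0.77512213 = 3.6706


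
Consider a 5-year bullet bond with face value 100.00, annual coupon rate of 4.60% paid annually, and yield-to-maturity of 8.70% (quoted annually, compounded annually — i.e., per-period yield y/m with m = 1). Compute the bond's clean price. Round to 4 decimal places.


Coupon per period c = face * coupon_rate / m = 4.600000
Periods per year m = 1; per-period yield y/m = 0.087000
Number of cashflows N = 5
Cashflows (t years, CF_t, discount factor 1/(1+y/m)^(m*t), PV):
  t = 1.0000: CF_t = 4.600000, DF = 0.919963, PV = 4.231831
  t = 2.0000: CF_t = 4.600000, DF = 0.846332, PV = 3.893129
  t = 3.0000: CF_t = 4.600000, DF = 0.778595, PV = 3.581535
  t = 4.0000: CF_t = 4.600000, DF = 0.716278, PV = 3.294880
  t = 5.0000: CF_t = 104.600000, DF = 0.658950, PV = 68.926141
Price P = sum_t PV_t = 83.927516

Answer: Price = 83.9275


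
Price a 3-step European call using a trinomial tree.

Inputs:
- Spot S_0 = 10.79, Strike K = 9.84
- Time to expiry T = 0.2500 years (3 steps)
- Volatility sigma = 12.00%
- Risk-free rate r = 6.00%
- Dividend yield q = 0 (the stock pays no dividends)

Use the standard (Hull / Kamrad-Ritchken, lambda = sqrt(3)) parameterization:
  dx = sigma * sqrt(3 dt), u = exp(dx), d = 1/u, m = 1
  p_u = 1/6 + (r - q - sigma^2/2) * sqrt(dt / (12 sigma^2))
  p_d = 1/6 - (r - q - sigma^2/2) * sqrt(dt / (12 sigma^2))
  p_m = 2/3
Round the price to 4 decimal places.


dt = T/N = 0.083333; dx = sigma*sqrt(3*dt) = 0.060000
u = exp(dx) = 1.061837; d = 1/u = 0.941765
p_u = 0.203333, p_m = 0.666667, p_d = 0.130000
Discount per step: exp(-r*dt) = 0.995012
Stock lattice S(k, j) with j the centered position index:
  k=0: S(0,+0) = 10.7900
  k=1: S(1,-1) = 10.1616; S(1,+0) = 10.7900; S(1,+1) = 11.4572
  k=2: S(2,-2) = 9.5699; S(2,-1) = 10.1616; S(2,+0) = 10.7900; S(2,+1) = 11.4572; S(2,+2) = 12.1657
  k=3: S(3,-3) = 9.0126; S(3,-2) = 9.5699; S(3,-1) = 10.1616; S(3,+0) = 10.7900; S(3,+1) = 11.4572; S(3,+2) = 12.1657; S(3,+3) = 12.9180
Terminal payoffs V(N, j) = max(S_T - K, 0):
  V(3,-3) = 0.000000; V(3,-2) = 0.000000; V(3,-1) = 0.321639; V(3,+0) = 0.950000; V(3,+1) = 1.617216; V(3,+2) = 2.325691; V(3,+3) = 3.077975
Backward induction: V(k, j) = exp(-r*dt) * [p_u * V(k+1, j+1) + p_m * V(k+1, j) + p_d * V(k+1, j-1)]
  V(2,-2) = exp(-r*dt) * [p_u*0.321639 + p_m*0.000000 + p_d*0.000000] = 0.065074
  V(2,-1) = exp(-r*dt) * [p_u*0.950000 + p_m*0.321639 + p_d*0.000000] = 0.405560
  V(2,+0) = exp(-r*dt) * [p_u*1.617216 + p_m*0.950000 + p_d*0.321639] = 0.998973
  V(2,+1) = exp(-r*dt) * [p_u*2.325691 + p_m*1.617216 + p_d*0.950000] = 1.666183
  V(2,+2) = exp(-r*dt) * [p_u*3.077975 + p_m*2.325691 + p_d*1.617216] = 2.374651
  V(1,-1) = exp(-r*dt) * [p_u*0.998973 + p_m*0.405560 + p_d*0.065074] = 0.479554
  V(1,+0) = exp(-r*dt) * [p_u*1.666183 + p_m*0.998973 + p_d*0.405560] = 1.052221
  V(1,+1) = exp(-r*dt) * [p_u*2.374651 + p_m*1.666183 + p_d*0.998973] = 1.714905
  V(0,+0) = exp(-r*dt) * [p_u*1.714905 + p_m*1.052221 + p_d*0.479554] = 1.106971

Answer: Price = V(0,0) = 1.1070


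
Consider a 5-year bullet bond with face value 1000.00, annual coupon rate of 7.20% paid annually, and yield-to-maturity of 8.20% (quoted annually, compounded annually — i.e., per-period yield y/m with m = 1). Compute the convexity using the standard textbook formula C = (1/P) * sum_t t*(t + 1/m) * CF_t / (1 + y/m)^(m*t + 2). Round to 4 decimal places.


Coupon per period c = face * coupon_rate / m = 72.000000
Periods per year m = 1; per-period yield y/m = 0.082000
Number of cashflows N = 5
Cashflows (t years, CF_t, discount factor 1/(1+y/m)^(m*t), PV):
  t = 1.0000: CF_t = 72.000000, DF = 0.924214, PV = 66.543438
  t = 2.0000: CF_t = 72.000000, DF = 0.854172, PV = 61.500405
  t = 3.0000: CF_t = 72.000000, DF = 0.789438, PV = 56.839561
  t = 4.0000: CF_t = 72.000000, DF = 0.729610, PV = 52.531942
  t = 5.0000: CF_t = 1072.000000, DF = 0.674316, PV = 722.867137
Price P = sum_t PV_t = 960.282483
Convexity numerator sum_t t*(t + 1/m) * CF_t / (1+y/m)^(m*t + 2):
  t = 1.0000: term = 113.679122
  t = 2.0000: term = 315.191650
  t = 3.0000: term = 582.609335
  t = 4.0000: term = 897.426578
  t = 5.0000: term = 18523.592342
Convexity = (1/P) * sum = 20432.499026 / 960.282483 = 21.277592

Answer: Convexity = 21.2776


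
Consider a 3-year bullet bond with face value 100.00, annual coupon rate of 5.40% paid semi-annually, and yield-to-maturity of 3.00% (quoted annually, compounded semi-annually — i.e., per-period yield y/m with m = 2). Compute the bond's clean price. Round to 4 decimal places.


Answer: Price = 106.8366

Derivation:
Coupon per period c = face * coupon_rate / m = 2.700000
Periods per year m = 2; per-period yield y/m = 0.015000
Number of cashflows N = 6
Cashflows (t years, CF_t, discount factor 1/(1+y/m)^(m*t), PV):
  t = 0.5000: CF_t = 2.700000, DF = 0.985222, PV = 2.660099
  t = 1.0000: CF_t = 2.700000, DF = 0.970662, PV = 2.620787
  t = 1.5000: CF_t = 2.700000, DF = 0.956317, PV = 2.582056
  t = 2.0000: CF_t = 2.700000, DF = 0.942184, PV = 2.543897
  t = 2.5000: CF_t = 2.700000, DF = 0.928260, PV = 2.506303
  t = 3.0000: CF_t = 102.700000, DF = 0.914542, PV = 93.923483
Price P = sum_t PV_t = 106.836625


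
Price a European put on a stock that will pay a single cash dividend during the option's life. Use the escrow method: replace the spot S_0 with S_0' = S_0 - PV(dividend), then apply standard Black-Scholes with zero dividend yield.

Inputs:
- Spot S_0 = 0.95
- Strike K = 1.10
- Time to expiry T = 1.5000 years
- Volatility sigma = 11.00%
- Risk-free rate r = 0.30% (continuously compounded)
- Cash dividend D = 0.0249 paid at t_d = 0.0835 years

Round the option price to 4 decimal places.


Answer: Price = 0.1768

Derivation:
PV(D) = D * exp(-r * t_d) = 0.0249 * 0.99974953 = 0.02489376
S_0' = S_0 - PV(D) = 0.9500 - 0.02489376 = 0.92510624
d1 = (ln(S_0'/K) + (r + sigma^2/2)*T) / (sigma*sqrt(T)) = -1.18452779
d2 = d1 - sigma*sqrt(T) = -1.31924973
exp(-rT) = 0.99551011
N(-d1) = 0.88189790; N(-d2) = 0.90645718
P = K * exp(-rT) * N(-d2) - S_0' * N(-d1) = 1.1000 * 0.99551011 * 0.90645718 - 0.92510624 * 0.88189790 = 0.1768


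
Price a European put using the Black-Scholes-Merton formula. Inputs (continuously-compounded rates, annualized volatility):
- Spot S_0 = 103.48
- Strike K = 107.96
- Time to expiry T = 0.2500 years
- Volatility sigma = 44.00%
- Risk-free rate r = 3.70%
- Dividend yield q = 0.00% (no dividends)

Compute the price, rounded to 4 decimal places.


d1 = (ln(S/K) + (r - q + 0.5*sigma^2) * T) / (sigma * sqrt(T)) = -0.04060196
d2 = d1 - sigma * sqrt(T) = -0.26060196
exp(-rT) = 0.99079265; exp(-qT) = 1.00000000
P = K * exp(-rT) * N(-d2) - S_0 * exp(-qT) * N(-d1)
N(-d1) = 0.51619339; N(-d2) = 0.60280026
P = 107.9600 * 0.99079265 * 0.60280026 - 103.4800 * 1.00000000 * 0.51619339 = 11.0634

Answer: Price = 11.0634


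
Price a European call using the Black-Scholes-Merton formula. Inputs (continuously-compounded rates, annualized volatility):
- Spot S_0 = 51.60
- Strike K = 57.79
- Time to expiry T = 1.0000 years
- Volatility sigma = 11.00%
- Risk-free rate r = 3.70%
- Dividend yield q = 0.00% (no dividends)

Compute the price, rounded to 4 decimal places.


Answer: Price = 0.8510

Derivation:
d1 = (ln(S/K) + (r - q + 0.5*sigma^2) * T) / (sigma * sqrt(T)) = -0.63858253
d2 = d1 - sigma * sqrt(T) = -0.74858253
exp(-rT) = 0.96367614; exp(-qT) = 1.00000000
C = S_0 * exp(-qT) * N(d1) - K * exp(-rT) * N(d2)
N(d1) = 0.26154728; N(d2) = 0.22705443
C = 51.6000 * 1.00000000 * 0.26154728 - 57.7900 * 0.96367614 * 0.22705443 = 0.8510


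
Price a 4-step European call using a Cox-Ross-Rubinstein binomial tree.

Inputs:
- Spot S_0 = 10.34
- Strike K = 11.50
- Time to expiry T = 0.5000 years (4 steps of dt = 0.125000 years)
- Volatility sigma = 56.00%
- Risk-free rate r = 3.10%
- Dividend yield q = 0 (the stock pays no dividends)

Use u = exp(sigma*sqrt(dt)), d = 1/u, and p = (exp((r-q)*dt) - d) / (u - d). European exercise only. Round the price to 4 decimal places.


Answer: Price = V(0,0) = 1.3025

Derivation:
dt = T/N = 0.125000
u = exp(sigma*sqrt(dt)) = 1.218950; d = 1/u = 0.820378
p = (exp((r-q)*dt) - d) / (u - d) = 0.460405
Discount per step: exp(-r*dt) = 0.996132
Stock lattice S(k, i) with i counting down-moves:
  k=0: S(0,0) = 10.3400
  k=1: S(1,0) = 12.6039; S(1,1) = 8.4827
  k=2: S(2,0) = 15.3636; S(2,1) = 10.3400; S(2,2) = 6.9590
  k=3: S(3,0) = 18.7274; S(3,1) = 12.6039; S(3,2) = 8.4827; S(3,3) = 5.7090
  k=4: S(4,0) = 22.8278; S(4,1) = 15.3636; S(4,2) = 10.3400; S(4,3) = 6.9590; S(4,4) = 4.6836
Terminal payoffs V(N, i) = max(S_T - K, 0):
  V(4,0) = 11.327809; V(4,1) = 3.863578; V(4,2) = 0.000000; V(4,3) = 0.000000; V(4,4) = 0.000000
Backward induction: V(k, i) = exp(-r*dt) * [p * V(k+1, i) + (1-p) * V(k+1, i+1)].
  V(3,0) = exp(-r*dt) * [p*11.327809 + (1-p)*3.863578] = 7.271911
  V(3,1) = exp(-r*dt) * [p*3.863578 + (1-p)*0.000000] = 1.771930
  V(3,2) = exp(-r*dt) * [p*0.000000 + (1-p)*0.000000] = 0.000000
  V(3,3) = exp(-r*dt) * [p*0.000000 + (1-p)*0.000000] = 0.000000
  V(2,0) = exp(-r*dt) * [p*7.271911 + (1-p)*1.771930] = 4.287501
  V(2,1) = exp(-r*dt) * [p*1.771930 + (1-p)*0.000000] = 0.812650
  V(2,2) = exp(-r*dt) * [p*0.000000 + (1-p)*0.000000] = 0.000000
  V(1,0) = exp(-r*dt) * [p*4.287501 + (1-p)*0.812650] = 2.403157
  V(1,1) = exp(-r*dt) * [p*0.812650 + (1-p)*0.000000] = 0.372701
  V(0,0) = exp(-r*dt) * [p*2.403157 + (1-p)*0.372701] = 1.302475


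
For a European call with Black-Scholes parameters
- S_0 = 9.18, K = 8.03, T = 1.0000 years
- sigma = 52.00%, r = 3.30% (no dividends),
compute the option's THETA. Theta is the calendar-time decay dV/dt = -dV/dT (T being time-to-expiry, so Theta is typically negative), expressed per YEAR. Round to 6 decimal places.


d1 = 0.5808513013; d2 = 0.0608513013
phi(d1) = 0.3370133786; exp(-qT) = 1.0000000000; exp(-rT) = 0.9675385596
Theta = -S*exp(-qT)*phi(d1)*sigma/(2*sqrt(T)) - r*K*exp(-rT)*N(d2) + q*S*exp(-qT)*N(d1)
N(d1) = 0.7193296619; N(d2) = 0.5242611833; sqrt(T) = 1.0000000000
Term 1 = -9.1800 * 1.0000000000 * 0.3370133786 * 0.5200 / (2 * 1.0000000000) = -0.8043835320
Term 2 = -0.0330 * 8.0300 * 0.9675385596 * 0.5242611833 = -0.1344142988
Term 3 = 0 (no dividend yield, q = 0)
Theta = -0.8043835320 + (-0.1344142988) + (0.0000000000) = -0.938798

Answer: Theta = -0.938798


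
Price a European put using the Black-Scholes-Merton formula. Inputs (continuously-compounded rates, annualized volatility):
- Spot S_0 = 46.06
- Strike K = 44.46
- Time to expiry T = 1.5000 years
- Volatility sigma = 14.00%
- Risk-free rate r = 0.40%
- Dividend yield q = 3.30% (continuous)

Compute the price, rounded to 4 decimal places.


Answer: Price = 3.1898

Derivation:
d1 = (ln(S/K) + (r - q + 0.5*sigma^2) * T) / (sigma * sqrt(T)) = 0.03822945
d2 = d1 - sigma * sqrt(T) = -0.13323483
exp(-rT) = 0.99401796; exp(-qT) = 0.95170516
P = K * exp(-rT) * N(-d2) - S_0 * exp(-qT) * N(-d1)
N(-d1) = 0.48475237; N(-d2) = 0.55299617
P = 44.4600 * 0.99401796 * 0.55299617 - 46.0600 * 0.95170516 * 0.48475237 = 3.1898
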